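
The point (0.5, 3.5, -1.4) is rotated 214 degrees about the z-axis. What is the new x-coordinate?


Rotation about z-axis: x' = x*cos(theta) - y*sin(theta)
= 0.5 * -0.829 - 3.5 * -0.5592
= 1.5427


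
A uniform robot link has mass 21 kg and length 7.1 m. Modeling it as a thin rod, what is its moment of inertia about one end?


I = (1/3) * m * L^2
= (1/3) * 21 * 7.1^2
= 0.333333 * 21 * 50.41
= 352.87 kg*m^2


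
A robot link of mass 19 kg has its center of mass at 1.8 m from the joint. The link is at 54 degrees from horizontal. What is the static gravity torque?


tau = m*g*L*cos(angle)
= 19 * 9.81 * 1.8 * cos(54 deg)
= 19 * 9.81 * 1.8 * 0.5878
= 197.2031 Nm


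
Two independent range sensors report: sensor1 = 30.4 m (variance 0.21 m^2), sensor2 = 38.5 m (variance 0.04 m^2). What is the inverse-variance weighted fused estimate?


w1 = (1/var1) / (1/var1 + 1/var2)
   = 4.7619 / (4.7619 + 25.0) = 0.16
w2 = 1 - w1 = 0.84
fused = w1*s1 + w2*s2 = 4.864 + 32.34
= 37.204 m


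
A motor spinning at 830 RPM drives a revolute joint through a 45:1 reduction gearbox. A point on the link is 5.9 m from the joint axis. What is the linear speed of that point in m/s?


omega_motor = 830 * 2*pi/60 = 86.9174 rad/s
omega_joint = omega_motor / 45 = 1.9315 rad/s
v = omega_joint * r = 1.9315 * 5.9
= 11.3958 m/s


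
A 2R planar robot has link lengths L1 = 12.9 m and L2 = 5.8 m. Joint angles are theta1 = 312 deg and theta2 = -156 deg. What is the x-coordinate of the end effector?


Convert angles to radians: theta1 = 5.4454, theta2 = -2.7227
x = L1*cos(theta1) + L2*cos(theta1+theta2)
x = 8.6318 + -5.2986
x = 3.3332


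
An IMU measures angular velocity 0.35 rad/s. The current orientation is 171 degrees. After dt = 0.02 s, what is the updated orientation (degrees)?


delta_theta = w * dt = 0.35 * 0.02 = 0.007 rad
= 0.4011 deg
theta_new = 171 + 0.4011 = 171.4011 deg


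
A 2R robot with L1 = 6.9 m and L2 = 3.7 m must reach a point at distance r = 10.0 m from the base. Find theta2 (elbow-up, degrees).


cos(theta2) = (r^2 - L1^2 - L2^2) / (2*L1*L2)
cos(theta2) = (100.0 - 47.61 - 13.69) / 51.06
cos(theta2) = 0.757932
theta2 = 40.7178 degrees


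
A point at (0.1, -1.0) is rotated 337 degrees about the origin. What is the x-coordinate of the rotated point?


x' = x*cos(theta) - y*sin(theta)
cos(337 deg) = 0.9205, sin(337 deg) = -0.3907
x' = 0.1 * 0.9205 - -1.0 * -0.3907
= 0.0921 - 0.3907
= -0.2987


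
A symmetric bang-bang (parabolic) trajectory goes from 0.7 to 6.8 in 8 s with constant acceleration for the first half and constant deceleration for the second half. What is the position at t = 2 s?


Symmetric rest-to-rest: each phase covers (pf-p0)/2 in time T/2. 0.5*a*(T/2)^2 = (pf-p0)/2 => a = 4*(pf-p0)/T^2
a = 4*(6.8-0.7)/8^2 = 0.3812
t = 2 is in the acceleration phase (t <= T/2).
p = p0 + 0.5*a*t^2 = 0.7 + 0.5*0.3812*2^2
= 1.4625


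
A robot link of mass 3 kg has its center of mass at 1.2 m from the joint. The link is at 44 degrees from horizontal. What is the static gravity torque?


tau = m*g*L*cos(angle)
= 3 * 9.81 * 1.2 * cos(44 deg)
= 3 * 9.81 * 1.2 * 0.7193
= 25.4042 Nm


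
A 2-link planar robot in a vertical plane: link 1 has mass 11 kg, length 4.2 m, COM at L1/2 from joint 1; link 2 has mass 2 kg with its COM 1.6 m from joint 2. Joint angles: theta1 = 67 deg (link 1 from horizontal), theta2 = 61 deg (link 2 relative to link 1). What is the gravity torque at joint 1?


Horizontal distance from joint 1 to link-1 COM:
  x_c1 = (L1/2)*cos(t1) = 2.1 * 0.3907 = 0.8205 m
Horizontal distance from joint 1 to link-2 COM:
  x_c2 = L1*cos(t1) + Lc2*cos(t1+t2)
       = 4.2*0.3907 + 1.6*-0.6157 = 0.656 m
tau1 = m1*g*x_c1 + m2*g*x_c2
     = 11*9.81*0.8205 + 2*9.81*0.656
     = 88.544 + 12.871
     = 101.4149 Nm


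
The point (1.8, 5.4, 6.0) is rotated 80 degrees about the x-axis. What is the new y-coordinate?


Rotation about x-axis: y' = y*cos(theta) - z*sin(theta)
= 5.4 * 0.1736 - 6.0 * 0.9848
= -4.9711


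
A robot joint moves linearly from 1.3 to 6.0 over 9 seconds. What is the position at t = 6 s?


s = t/T = 6/9 = 0.6667
p(t) = p0 + (pf-p0)*s
= 1.3 + (6.0 - 1.3) * 0.6667
= 4.4333


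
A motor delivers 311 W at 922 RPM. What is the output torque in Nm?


omega = 922 * 2*pi/60 = 96.5516 rad/s
tau = P / omega = 311 / 96.5516
= 3.2211 Nm


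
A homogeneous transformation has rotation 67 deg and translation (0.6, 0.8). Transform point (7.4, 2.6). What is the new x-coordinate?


x' = cos(theta)*px - sin(theta)*py + tx
= 0.3907*7.4 - 0.9205*2.6 + 0.6
= 1.0981


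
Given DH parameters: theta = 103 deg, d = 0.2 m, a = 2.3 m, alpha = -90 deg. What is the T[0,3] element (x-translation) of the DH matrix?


T[0,3] = a * cos(theta)
= 2.3 * cos(103 deg)
= 2.3 * -0.225
= -0.5174


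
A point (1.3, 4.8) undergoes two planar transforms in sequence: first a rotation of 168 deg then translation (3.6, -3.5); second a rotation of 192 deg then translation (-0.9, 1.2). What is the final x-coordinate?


After transform 1:
x1 = cos(168)*1.3 - sin(168)*4.8 + 3.6 = 1.3304
y1 = sin(168)*1.3 + cos(168)*4.8 + -3.5 = -7.9248
After transform 2:
x2 = cos(192)*1.3304 - sin(192)*-7.9248 + -0.9
= -3.849


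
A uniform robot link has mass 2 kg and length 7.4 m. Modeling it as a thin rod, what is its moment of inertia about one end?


I = (1/3) * m * L^2
= (1/3) * 2 * 7.4^2
= 0.333333 * 2 * 54.76
= 36.5067 kg*m^2


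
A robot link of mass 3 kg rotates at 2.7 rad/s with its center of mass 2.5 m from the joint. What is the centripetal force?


F = m * omega^2 * r
= 3 * 2.7^2 * 2.5
= 3 * 7.29 * 2.5
= 54.675 N


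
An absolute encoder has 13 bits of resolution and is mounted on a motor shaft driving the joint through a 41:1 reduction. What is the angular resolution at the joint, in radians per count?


counts = 2^13 = 8192
effective counts at joint = 8192 * 41 = 335872
resolution = 2*pi / 335872
= 1.8707e-05 rad/count


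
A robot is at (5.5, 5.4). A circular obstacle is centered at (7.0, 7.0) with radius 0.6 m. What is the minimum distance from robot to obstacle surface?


center_dist = sqrt((5.5-7.0)^2 + (5.4-7.0)^2)
= sqrt(2.25 + 2.56)
= 2.1932
min_dist = center_dist - radius = 2.1932 - 0.6 = 1.5932 m


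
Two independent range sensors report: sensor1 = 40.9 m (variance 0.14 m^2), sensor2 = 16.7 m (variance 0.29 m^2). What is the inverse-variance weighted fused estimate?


w1 = (1/var1) / (1/var1 + 1/var2)
   = 7.1429 / (7.1429 + 3.4483) = 0.6744
w2 = 1 - w1 = 0.3256
fused = w1*s1 + w2*s2 = 27.5837 + 5.4372
= 33.0209 m


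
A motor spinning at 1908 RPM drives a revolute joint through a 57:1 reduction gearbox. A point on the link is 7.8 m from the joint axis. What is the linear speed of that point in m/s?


omega_motor = 1908 * 2*pi/60 = 199.8053 rad/s
omega_joint = omega_motor / 57 = 3.5054 rad/s
v = omega_joint * r = 3.5054 * 7.8
= 27.3418 m/s


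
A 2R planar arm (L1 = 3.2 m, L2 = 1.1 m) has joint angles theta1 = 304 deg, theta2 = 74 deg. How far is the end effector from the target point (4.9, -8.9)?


End effector via forward kinematics:
x = L1*cos(t1) + L2*cos(t1+t2) = 2.8356
y = L1*sin(t1) + L2*sin(t1+t2) = -2.313
Distance to target:
d = sqrt((4.9 - 2.8356)^2 + (-8.9 - -2.313)^2)
= sqrt(4.2618 + 43.3885)
= 6.9029 m


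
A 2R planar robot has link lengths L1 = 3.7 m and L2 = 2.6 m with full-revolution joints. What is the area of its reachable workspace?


r_max = L1 + L2 = 6.3 m
r_min = |L1 - L2| = 1.1 m
Area = pi*(r_max^2 - r_min^2)
= pi*(39.69 - 1.21)
= pi * 38.48
= 120.8885 m^2


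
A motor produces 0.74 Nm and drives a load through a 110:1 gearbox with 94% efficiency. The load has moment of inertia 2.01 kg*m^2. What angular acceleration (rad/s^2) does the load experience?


tau_out = tau_motor * N * eta
= 0.74 * 110 * 0.94 = 76.516 Nm
alpha = tau_out / I = 76.516 / 2.01
= 38.0677 rad/s^2


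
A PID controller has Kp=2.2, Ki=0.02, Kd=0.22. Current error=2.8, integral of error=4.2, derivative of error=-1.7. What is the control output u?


u = Kp*e + Ki*int(e) + Kd*de/dt
= 2.2*2.8 + 0.02*4.2 + 0.22*(-1.7)
= 6.16 + 0.084 + -0.374
= 5.87


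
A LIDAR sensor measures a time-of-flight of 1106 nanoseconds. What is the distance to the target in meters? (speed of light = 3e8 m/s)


tof = 1106 ns = 1.106e-06 s
dist = c * tof / 2
= 3e8 * 1.106e-06 / 2
= 165.9 m


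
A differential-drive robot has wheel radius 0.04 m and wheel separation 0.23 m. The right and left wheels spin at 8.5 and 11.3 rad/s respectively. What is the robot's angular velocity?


vR = r*wR = 0.04*8.5 = 0.34 m/s
vL = r*wL = 0.04*11.3 = 0.452 m/s
v = (vR+vL)/2 = 0.396 m/s
omega = (vR-vL)/L = -0.487 rad/s
angular velocity = -0.487 rad/s


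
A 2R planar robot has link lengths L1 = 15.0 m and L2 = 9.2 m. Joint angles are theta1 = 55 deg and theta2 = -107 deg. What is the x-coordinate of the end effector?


Convert angles to radians: theta1 = 0.9599, theta2 = -1.8675
x = L1*cos(theta1) + L2*cos(theta1+theta2)
x = 8.6036 + 5.6641
x = 14.2677


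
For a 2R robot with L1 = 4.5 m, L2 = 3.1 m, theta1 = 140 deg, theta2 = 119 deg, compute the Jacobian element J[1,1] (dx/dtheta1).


J[1,1] = -L1*sin(t1) - L2*sin(t1+t2)
= -4.5*sin(140) - 3.1*sin(259)
= 0.1505


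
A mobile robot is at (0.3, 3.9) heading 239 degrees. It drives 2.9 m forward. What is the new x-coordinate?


x_new = x0 + d*cos(theta)
= 0.3 + 2.9*cos(239)
= 0.3 + -1.4936
= -1.1936


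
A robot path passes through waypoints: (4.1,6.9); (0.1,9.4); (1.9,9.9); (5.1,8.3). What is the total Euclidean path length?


Segment lengths:
  seg1 = sqrt((-4.0)^2 + (2.5)^2) = 4.717
  seg2 = sqrt((1.8)^2 + (0.5)^2) = 1.8682
  seg3 = sqrt((3.2)^2 + (-1.6)^2) = 3.5777
Total = 10.1629


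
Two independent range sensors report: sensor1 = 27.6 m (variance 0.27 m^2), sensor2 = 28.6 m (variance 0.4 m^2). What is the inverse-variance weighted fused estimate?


w1 = (1/var1) / (1/var1 + 1/var2)
   = 3.7037 / (3.7037 + 2.5) = 0.597
w2 = 1 - w1 = 0.403
fused = w1*s1 + w2*s2 = 16.4776 + 11.5254
= 28.003 m


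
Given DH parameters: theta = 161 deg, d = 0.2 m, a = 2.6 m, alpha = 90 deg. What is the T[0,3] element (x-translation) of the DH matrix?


T[0,3] = a * cos(theta)
= 2.6 * cos(161 deg)
= 2.6 * -0.9455
= -2.4583


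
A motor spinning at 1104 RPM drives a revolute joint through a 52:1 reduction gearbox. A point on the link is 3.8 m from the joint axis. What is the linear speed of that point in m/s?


omega_motor = 1104 * 2*pi/60 = 115.6106 rad/s
omega_joint = omega_motor / 52 = 2.2233 rad/s
v = omega_joint * r = 2.2233 * 3.8
= 8.4485 m/s


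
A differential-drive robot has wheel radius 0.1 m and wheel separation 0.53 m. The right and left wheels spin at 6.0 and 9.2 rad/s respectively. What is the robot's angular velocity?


vR = r*wR = 0.1*6.0 = 0.6 m/s
vL = r*wL = 0.1*9.2 = 0.92 m/s
v = (vR+vL)/2 = 0.76 m/s
omega = (vR-vL)/L = -0.6038 rad/s
angular velocity = -0.6038 rad/s


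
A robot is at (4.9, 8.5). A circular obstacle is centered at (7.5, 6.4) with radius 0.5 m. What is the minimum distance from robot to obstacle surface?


center_dist = sqrt((4.9-7.5)^2 + (8.5-6.4)^2)
= sqrt(6.76 + 4.41)
= 3.3422
min_dist = center_dist - radius = 3.3422 - 0.5 = 2.8422 m


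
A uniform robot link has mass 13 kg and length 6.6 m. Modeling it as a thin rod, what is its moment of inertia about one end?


I = (1/3) * m * L^2
= (1/3) * 13 * 6.6^2
= 0.333333 * 13 * 43.56
= 188.76 kg*m^2


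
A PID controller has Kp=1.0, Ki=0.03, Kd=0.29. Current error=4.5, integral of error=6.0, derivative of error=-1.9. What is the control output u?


u = Kp*e + Ki*int(e) + Kd*de/dt
= 1.0*4.5 + 0.03*6.0 + 0.29*(-1.9)
= 4.5 + 0.18 + -0.551
= 4.129


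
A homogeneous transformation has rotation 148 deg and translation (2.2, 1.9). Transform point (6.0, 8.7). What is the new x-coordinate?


x' = cos(theta)*px - sin(theta)*py + tx
= -0.848*6.0 - 0.5299*8.7 + 2.2
= -7.4986


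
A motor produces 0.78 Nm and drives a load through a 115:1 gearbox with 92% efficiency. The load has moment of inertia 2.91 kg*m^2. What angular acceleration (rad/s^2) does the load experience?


tau_out = tau_motor * N * eta
= 0.78 * 115 * 0.92 = 82.524 Nm
alpha = tau_out / I = 82.524 / 2.91
= 28.3588 rad/s^2


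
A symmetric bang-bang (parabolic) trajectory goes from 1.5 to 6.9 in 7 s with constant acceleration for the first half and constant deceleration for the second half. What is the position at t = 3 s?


Symmetric rest-to-rest: each phase covers (pf-p0)/2 in time T/2. 0.5*a*(T/2)^2 = (pf-p0)/2 => a = 4*(pf-p0)/T^2
a = 4*(6.9-1.5)/7^2 = 0.4408
t = 3 is in the acceleration phase (t <= T/2).
p = p0 + 0.5*a*t^2 = 1.5 + 0.5*0.4408*3^2
= 3.4837


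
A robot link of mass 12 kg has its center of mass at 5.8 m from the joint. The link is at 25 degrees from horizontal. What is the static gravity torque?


tau = m*g*L*cos(angle)
= 12 * 9.81 * 5.8 * cos(25 deg)
= 12 * 9.81 * 5.8 * 0.9063
= 618.8052 Nm


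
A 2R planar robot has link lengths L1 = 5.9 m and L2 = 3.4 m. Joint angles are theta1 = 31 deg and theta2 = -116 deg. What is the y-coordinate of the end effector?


Convert angles to radians: theta1 = 0.5411, theta2 = -2.0246
y = L1*sin(theta1) + L2*sin(theta1+theta2)
y = 3.0387 + -3.3871
y = -0.3483


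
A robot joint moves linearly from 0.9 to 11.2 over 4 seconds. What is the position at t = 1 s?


s = t/T = 1/4 = 0.25
p(t) = p0 + (pf-p0)*s
= 0.9 + (11.2 - 0.9) * 0.25
= 3.475


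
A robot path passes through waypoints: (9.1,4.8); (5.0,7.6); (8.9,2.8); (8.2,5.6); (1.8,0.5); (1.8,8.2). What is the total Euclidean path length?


Segment lengths:
  seg1 = sqrt((-4.1)^2 + (2.8)^2) = 4.9649
  seg2 = sqrt((3.9)^2 + (-4.8)^2) = 6.1847
  seg3 = sqrt((-0.7)^2 + (2.8)^2) = 2.8862
  seg4 = sqrt((-6.4)^2 + (-5.1)^2) = 8.1835
  seg5 = sqrt((0.0)^2 + (7.7)^2) = 7.7
Total = 29.9192


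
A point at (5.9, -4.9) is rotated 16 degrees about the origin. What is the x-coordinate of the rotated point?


x' = x*cos(theta) - y*sin(theta)
cos(16 deg) = 0.9613, sin(16 deg) = 0.2756
x' = 5.9 * 0.9613 - -4.9 * 0.2756
= 5.6714 - -1.3506
= 7.0221


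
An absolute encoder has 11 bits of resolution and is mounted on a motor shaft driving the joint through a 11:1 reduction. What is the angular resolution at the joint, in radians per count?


counts = 2^11 = 2048
effective counts at joint = 2048 * 11 = 22528
resolution = 2*pi / 22528
= 2.7891e-04 rad/count


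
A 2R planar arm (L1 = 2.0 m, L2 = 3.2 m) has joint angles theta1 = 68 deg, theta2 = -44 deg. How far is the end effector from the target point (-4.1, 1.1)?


End effector via forward kinematics:
x = L1*cos(t1) + L2*cos(t1+t2) = 3.6726
y = L1*sin(t1) + L2*sin(t1+t2) = 3.1559
Distance to target:
d = sqrt((-4.1 - 3.6726)^2 + (1.1 - 3.1559)^2)
= sqrt(60.4127 + 4.2268)
= 8.0399 m


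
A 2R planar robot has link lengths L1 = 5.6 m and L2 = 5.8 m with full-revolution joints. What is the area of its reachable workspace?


r_max = L1 + L2 = 11.4 m
r_min = |L1 - L2| = 0.2 m
Area = pi*(r_max^2 - r_min^2)
= pi*(129.96 - 0.04)
= pi * 129.92
= 408.1557 m^2


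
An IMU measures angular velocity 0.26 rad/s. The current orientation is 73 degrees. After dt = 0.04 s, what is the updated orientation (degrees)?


delta_theta = w * dt = 0.26 * 0.04 = 0.0104 rad
= 0.5959 deg
theta_new = 73 + 0.5959 = 73.5959 deg


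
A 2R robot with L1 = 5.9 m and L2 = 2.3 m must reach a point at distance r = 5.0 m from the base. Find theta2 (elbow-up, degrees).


cos(theta2) = (r^2 - L1^2 - L2^2) / (2*L1*L2)
cos(theta2) = (25.0 - 34.81 - 5.29) / 27.14
cos(theta2) = -0.556374
theta2 = 123.8054 degrees


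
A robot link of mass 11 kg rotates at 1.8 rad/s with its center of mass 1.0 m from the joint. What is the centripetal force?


F = m * omega^2 * r
= 11 * 1.8^2 * 1.0
= 11 * 3.24 * 1.0
= 35.64 N


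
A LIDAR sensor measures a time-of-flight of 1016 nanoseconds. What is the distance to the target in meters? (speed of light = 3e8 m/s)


tof = 1016 ns = 1.016e-06 s
dist = c * tof / 2
= 3e8 * 1.016e-06 / 2
= 152.4 m


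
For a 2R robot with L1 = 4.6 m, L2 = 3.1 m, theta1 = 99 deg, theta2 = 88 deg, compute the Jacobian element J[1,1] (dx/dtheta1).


J[1,1] = -L1*sin(t1) - L2*sin(t1+t2)
= -4.6*sin(99) - 3.1*sin(187)
= -4.1656


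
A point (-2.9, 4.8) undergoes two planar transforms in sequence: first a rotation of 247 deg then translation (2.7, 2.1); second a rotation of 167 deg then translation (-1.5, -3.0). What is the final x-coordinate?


After transform 1:
x1 = cos(247)*-2.9 - sin(247)*4.8 + 2.7 = 8.2515
y1 = sin(247)*-2.9 + cos(247)*4.8 + 2.1 = 2.894
After transform 2:
x2 = cos(167)*8.2515 - sin(167)*2.894 + -1.5
= -10.1911


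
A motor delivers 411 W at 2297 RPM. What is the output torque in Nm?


omega = 2297 * 2*pi/60 = 240.5413 rad/s
tau = P / omega = 411 / 240.5413
= 1.7086 Nm


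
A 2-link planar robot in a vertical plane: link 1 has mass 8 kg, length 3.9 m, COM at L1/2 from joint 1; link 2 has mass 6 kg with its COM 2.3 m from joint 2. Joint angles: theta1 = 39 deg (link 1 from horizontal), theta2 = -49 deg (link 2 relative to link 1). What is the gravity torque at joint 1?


Horizontal distance from joint 1 to link-1 COM:
  x_c1 = (L1/2)*cos(t1) = 1.95 * 0.7771 = 1.5154 m
Horizontal distance from joint 1 to link-2 COM:
  x_c2 = L1*cos(t1) + Lc2*cos(t1+t2)
       = 3.9*0.7771 + 2.3*0.9848 = 5.2959 m
tau1 = m1*g*x_c1 + m2*g*x_c2
     = 8*9.81*1.5154 + 6*9.81*5.2959
     = 118.9313 + 311.7183
     = 430.6496 Nm


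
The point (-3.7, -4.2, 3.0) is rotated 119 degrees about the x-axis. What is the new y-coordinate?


Rotation about x-axis: y' = y*cos(theta) - z*sin(theta)
= -4.2 * -0.4848 - 3.0 * 0.8746
= -0.5877


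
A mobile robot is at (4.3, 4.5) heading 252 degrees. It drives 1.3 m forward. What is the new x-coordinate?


x_new = x0 + d*cos(theta)
= 4.3 + 1.3*cos(252)
= 4.3 + -0.4017
= 3.8983


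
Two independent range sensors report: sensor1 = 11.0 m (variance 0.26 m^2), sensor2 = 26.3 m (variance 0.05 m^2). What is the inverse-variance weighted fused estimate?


w1 = (1/var1) / (1/var1 + 1/var2)
   = 3.8462 / (3.8462 + 20.0) = 0.1613
w2 = 1 - w1 = 0.8387
fused = w1*s1 + w2*s2 = 1.7742 + 22.0581
= 23.8323 m


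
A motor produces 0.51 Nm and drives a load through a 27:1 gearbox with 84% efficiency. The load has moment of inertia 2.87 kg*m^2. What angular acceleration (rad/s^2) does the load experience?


tau_out = tau_motor * N * eta
= 0.51 * 27 * 0.84 = 11.5668 Nm
alpha = tau_out / I = 11.5668 / 2.87
= 4.0302 rad/s^2


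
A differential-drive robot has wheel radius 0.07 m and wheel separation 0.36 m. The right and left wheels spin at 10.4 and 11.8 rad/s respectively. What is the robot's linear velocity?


vR = r*wR = 0.07*10.4 = 0.728 m/s
vL = r*wL = 0.07*11.8 = 0.826 m/s
v = (vR+vL)/2 = 0.777 m/s
omega = (vR-vL)/L = -0.2722 rad/s
linear velocity = 0.777 m/s


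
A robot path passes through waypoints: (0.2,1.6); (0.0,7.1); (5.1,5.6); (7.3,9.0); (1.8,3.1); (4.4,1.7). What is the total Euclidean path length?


Segment lengths:
  seg1 = sqrt((-0.2)^2 + (5.5)^2) = 5.5036
  seg2 = sqrt((5.1)^2 + (-1.5)^2) = 5.316
  seg3 = sqrt((2.2)^2 + (3.4)^2) = 4.0497
  seg4 = sqrt((-5.5)^2 + (-5.9)^2) = 8.066
  seg5 = sqrt((2.6)^2 + (-1.4)^2) = 2.953
Total = 25.8883


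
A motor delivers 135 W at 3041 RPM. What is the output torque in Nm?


omega = 3041 * 2*pi/60 = 318.4528 rad/s
tau = P / omega = 135 / 318.4528
= 0.4239 Nm


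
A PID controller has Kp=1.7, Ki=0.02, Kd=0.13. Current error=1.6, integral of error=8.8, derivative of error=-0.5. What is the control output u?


u = Kp*e + Ki*int(e) + Kd*de/dt
= 1.7*1.6 + 0.02*8.8 + 0.13*(-0.5)
= 2.72 + 0.176 + -0.065
= 2.831


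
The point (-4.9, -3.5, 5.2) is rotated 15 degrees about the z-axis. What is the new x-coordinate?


Rotation about z-axis: x' = x*cos(theta) - y*sin(theta)
= -4.9 * 0.9659 - -3.5 * 0.2588
= -3.8272


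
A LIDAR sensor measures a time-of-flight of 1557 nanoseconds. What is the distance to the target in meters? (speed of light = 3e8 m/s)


tof = 1557 ns = 1.557e-06 s
dist = c * tof / 2
= 3e8 * 1.557e-06 / 2
= 233.55 m


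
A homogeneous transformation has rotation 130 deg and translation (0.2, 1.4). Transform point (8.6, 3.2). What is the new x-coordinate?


x' = cos(theta)*px - sin(theta)*py + tx
= -0.6428*8.6 - 0.766*3.2 + 0.2
= -7.7793


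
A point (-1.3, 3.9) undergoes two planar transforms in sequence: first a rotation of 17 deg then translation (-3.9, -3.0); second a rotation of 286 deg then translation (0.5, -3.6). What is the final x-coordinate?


After transform 1:
x1 = cos(17)*-1.3 - sin(17)*3.9 + -3.9 = -6.2834
y1 = sin(17)*-1.3 + cos(17)*3.9 + -3.0 = 0.3495
After transform 2:
x2 = cos(286)*-6.2834 - sin(286)*0.3495 + 0.5
= -0.896


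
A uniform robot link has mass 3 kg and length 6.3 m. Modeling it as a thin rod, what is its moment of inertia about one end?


I = (1/3) * m * L^2
= (1/3) * 3 * 6.3^2
= 0.333333 * 3 * 39.69
= 39.69 kg*m^2


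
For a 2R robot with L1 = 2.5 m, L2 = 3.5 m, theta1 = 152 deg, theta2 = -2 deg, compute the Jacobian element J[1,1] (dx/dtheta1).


J[1,1] = -L1*sin(t1) - L2*sin(t1+t2)
= -2.5*sin(152) - 3.5*sin(150)
= -2.9237


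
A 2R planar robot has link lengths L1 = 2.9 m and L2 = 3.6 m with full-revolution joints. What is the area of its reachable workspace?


r_max = L1 + L2 = 6.5 m
r_min = |L1 - L2| = 0.7 m
Area = pi*(r_max^2 - r_min^2)
= pi*(42.25 - 0.49)
= pi * 41.76
= 131.1929 m^2


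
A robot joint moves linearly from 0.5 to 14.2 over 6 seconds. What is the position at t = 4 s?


s = t/T = 4/6 = 0.6667
p(t) = p0 + (pf-p0)*s
= 0.5 + (14.2 - 0.5) * 0.6667
= 9.6333


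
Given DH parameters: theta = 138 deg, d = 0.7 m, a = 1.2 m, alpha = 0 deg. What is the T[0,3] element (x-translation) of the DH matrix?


T[0,3] = a * cos(theta)
= 1.2 * cos(138 deg)
= 1.2 * -0.7431
= -0.8918


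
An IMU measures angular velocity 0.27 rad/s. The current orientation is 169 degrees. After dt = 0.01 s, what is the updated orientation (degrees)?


delta_theta = w * dt = 0.27 * 0.01 = 0.0027 rad
= 0.1547 deg
theta_new = 169 + 0.1547 = 169.1547 deg


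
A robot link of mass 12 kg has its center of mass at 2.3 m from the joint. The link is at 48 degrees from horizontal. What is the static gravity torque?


tau = m*g*L*cos(angle)
= 12 * 9.81 * 2.3 * cos(48 deg)
= 12 * 9.81 * 2.3 * 0.6691
= 181.1711 Nm


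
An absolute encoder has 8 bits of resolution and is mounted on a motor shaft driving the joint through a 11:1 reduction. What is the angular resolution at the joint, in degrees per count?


counts = 2^8 = 256
effective counts at joint = 256 * 11 = 2816
resolution = 360 / 2816
= 0.1278 deg/count


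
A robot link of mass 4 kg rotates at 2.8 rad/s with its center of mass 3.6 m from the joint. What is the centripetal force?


F = m * omega^2 * r
= 4 * 2.8^2 * 3.6
= 4 * 7.84 * 3.6
= 112.896 N


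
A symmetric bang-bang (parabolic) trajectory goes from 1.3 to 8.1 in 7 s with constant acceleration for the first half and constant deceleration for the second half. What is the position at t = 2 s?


Symmetric rest-to-rest: each phase covers (pf-p0)/2 in time T/2. 0.5*a*(T/2)^2 = (pf-p0)/2 => a = 4*(pf-p0)/T^2
a = 4*(8.1-1.3)/7^2 = 0.5551
t = 2 is in the acceleration phase (t <= T/2).
p = p0 + 0.5*a*t^2 = 1.3 + 0.5*0.5551*2^2
= 2.4102


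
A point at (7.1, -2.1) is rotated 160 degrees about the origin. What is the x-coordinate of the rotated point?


x' = x*cos(theta) - y*sin(theta)
cos(160 deg) = -0.9397, sin(160 deg) = 0.342
x' = 7.1 * -0.9397 - -2.1 * 0.342
= -6.6718 - -0.7182
= -5.9536


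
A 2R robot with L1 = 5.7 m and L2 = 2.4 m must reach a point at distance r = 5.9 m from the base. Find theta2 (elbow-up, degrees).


cos(theta2) = (r^2 - L1^2 - L2^2) / (2*L1*L2)
cos(theta2) = (34.81 - 32.49 - 5.76) / 27.36
cos(theta2) = -0.125731
theta2 = 97.223 degrees


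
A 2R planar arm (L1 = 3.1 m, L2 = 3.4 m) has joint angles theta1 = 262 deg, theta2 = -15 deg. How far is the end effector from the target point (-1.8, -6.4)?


End effector via forward kinematics:
x = L1*cos(t1) + L2*cos(t1+t2) = -1.7599
y = L1*sin(t1) + L2*sin(t1+t2) = -6.1995
Distance to target:
d = sqrt((-1.8 - -1.7599)^2 + (-6.4 - -6.1995)^2)
= sqrt(0.0016 + 0.0402)
= 0.2044 m


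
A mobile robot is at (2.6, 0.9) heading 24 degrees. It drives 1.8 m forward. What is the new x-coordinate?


x_new = x0 + d*cos(theta)
= 2.6 + 1.8*cos(24)
= 2.6 + 1.6444
= 4.2444


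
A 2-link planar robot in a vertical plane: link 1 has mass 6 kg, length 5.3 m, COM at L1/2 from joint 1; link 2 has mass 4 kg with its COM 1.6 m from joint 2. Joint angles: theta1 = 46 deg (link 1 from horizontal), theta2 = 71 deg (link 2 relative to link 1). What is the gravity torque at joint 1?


Horizontal distance from joint 1 to link-1 COM:
  x_c1 = (L1/2)*cos(t1) = 2.65 * 0.6947 = 1.8408 m
Horizontal distance from joint 1 to link-2 COM:
  x_c2 = L1*cos(t1) + Lc2*cos(t1+t2)
       = 5.3*0.6947 + 1.6*-0.454 = 2.9553 m
tau1 = m1*g*x_c1 + m2*g*x_c2
     = 6*9.81*1.8408 + 4*9.81*2.9553
     = 108.3521 + 115.9662
     = 224.3183 Nm


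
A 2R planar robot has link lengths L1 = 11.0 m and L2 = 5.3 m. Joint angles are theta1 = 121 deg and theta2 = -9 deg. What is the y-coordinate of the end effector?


Convert angles to radians: theta1 = 2.1118, theta2 = -0.1571
y = L1*sin(theta1) + L2*sin(theta1+theta2)
y = 9.4288 + 4.9141
y = 14.3429


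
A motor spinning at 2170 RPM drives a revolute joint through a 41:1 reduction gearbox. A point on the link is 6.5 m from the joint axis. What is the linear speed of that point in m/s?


omega_motor = 2170 * 2*pi/60 = 227.2419 rad/s
omega_joint = omega_motor / 41 = 5.5425 rad/s
v = omega_joint * r = 5.5425 * 6.5
= 36.0261 m/s


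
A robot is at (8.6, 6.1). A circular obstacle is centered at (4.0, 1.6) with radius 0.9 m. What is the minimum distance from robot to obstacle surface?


center_dist = sqrt((8.6-4.0)^2 + (6.1-1.6)^2)
= sqrt(21.16 + 20.25)
= 6.4351
min_dist = center_dist - radius = 6.4351 - 0.9 = 5.5351 m


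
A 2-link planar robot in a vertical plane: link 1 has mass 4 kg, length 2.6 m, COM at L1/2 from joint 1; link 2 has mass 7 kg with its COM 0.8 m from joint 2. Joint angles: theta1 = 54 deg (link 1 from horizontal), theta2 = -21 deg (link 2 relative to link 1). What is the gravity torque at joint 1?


Horizontal distance from joint 1 to link-1 COM:
  x_c1 = (L1/2)*cos(t1) = 1.3 * 0.5878 = 0.7641 m
Horizontal distance from joint 1 to link-2 COM:
  x_c2 = L1*cos(t1) + Lc2*cos(t1+t2)
       = 2.6*0.5878 + 0.8*0.8387 = 2.1992 m
tau1 = m1*g*x_c1 + m2*g*x_c2
     = 4*9.81*0.7641 + 7*9.81*2.1992
     = 29.9841 + 151.0176
     = 181.0017 Nm


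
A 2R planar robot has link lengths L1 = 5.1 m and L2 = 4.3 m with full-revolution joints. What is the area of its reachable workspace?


r_max = L1 + L2 = 9.4 m
r_min = |L1 - L2| = 0.8 m
Area = pi*(r_max^2 - r_min^2)
= pi*(88.36 - 0.64)
= pi * 87.72
= 275.5805 m^2


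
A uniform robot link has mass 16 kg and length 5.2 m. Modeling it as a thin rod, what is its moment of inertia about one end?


I = (1/3) * m * L^2
= (1/3) * 16 * 5.2^2
= 0.333333 * 16 * 27.04
= 144.2133 kg*m^2


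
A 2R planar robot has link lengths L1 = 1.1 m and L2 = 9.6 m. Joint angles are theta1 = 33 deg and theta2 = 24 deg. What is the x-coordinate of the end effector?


Convert angles to radians: theta1 = 0.576, theta2 = 0.4189
x = L1*cos(theta1) + L2*cos(theta1+theta2)
x = 0.9225 + 5.2285
x = 6.1511


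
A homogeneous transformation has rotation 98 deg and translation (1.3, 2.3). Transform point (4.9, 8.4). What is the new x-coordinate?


x' = cos(theta)*px - sin(theta)*py + tx
= -0.1392*4.9 - 0.9903*8.4 + 1.3
= -7.7002


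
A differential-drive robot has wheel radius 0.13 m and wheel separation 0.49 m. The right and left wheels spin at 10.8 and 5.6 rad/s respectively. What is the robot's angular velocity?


vR = r*wR = 0.13*10.8 = 1.404 m/s
vL = r*wL = 0.13*5.6 = 0.728 m/s
v = (vR+vL)/2 = 1.066 m/s
omega = (vR-vL)/L = 1.3796 rad/s
angular velocity = 1.3796 rad/s


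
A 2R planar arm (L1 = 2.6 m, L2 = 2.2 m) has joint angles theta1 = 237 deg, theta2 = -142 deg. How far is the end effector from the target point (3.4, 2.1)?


End effector via forward kinematics:
x = L1*cos(t1) + L2*cos(t1+t2) = -1.6078
y = L1*sin(t1) + L2*sin(t1+t2) = 0.0111
Distance to target:
d = sqrt((3.4 - -1.6078)^2 + (2.1 - 0.0111)^2)
= sqrt(25.0781 + 4.3636)
= 5.426 m


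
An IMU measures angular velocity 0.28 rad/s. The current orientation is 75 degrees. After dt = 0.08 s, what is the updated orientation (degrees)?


delta_theta = w * dt = 0.28 * 0.08 = 0.0224 rad
= 1.2834 deg
theta_new = 75 + 1.2834 = 76.2834 deg


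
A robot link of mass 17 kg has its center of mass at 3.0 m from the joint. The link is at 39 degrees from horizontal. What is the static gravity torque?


tau = m*g*L*cos(angle)
= 17 * 9.81 * 3.0 * cos(39 deg)
= 17 * 9.81 * 3.0 * 0.7771
= 388.8139 Nm


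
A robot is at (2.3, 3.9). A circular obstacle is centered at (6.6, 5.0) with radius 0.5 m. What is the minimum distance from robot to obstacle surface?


center_dist = sqrt((2.3-6.6)^2 + (3.9-5.0)^2)
= sqrt(18.49 + 1.21)
= 4.4385
min_dist = center_dist - radius = 4.4385 - 0.5 = 3.9385 m


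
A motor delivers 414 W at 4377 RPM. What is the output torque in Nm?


omega = 4377 * 2*pi/60 = 458.3584 rad/s
tau = P / omega = 414 / 458.3584
= 0.9032 Nm


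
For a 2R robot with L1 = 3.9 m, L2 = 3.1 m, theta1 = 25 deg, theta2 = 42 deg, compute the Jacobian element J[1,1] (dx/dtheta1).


J[1,1] = -L1*sin(t1) - L2*sin(t1+t2)
= -3.9*sin(25) - 3.1*sin(67)
= -4.5018


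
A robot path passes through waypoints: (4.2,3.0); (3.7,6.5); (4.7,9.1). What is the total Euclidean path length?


Segment lengths:
  seg1 = sqrt((-0.5)^2 + (3.5)^2) = 3.5355
  seg2 = sqrt((1.0)^2 + (2.6)^2) = 2.7857
Total = 6.3212


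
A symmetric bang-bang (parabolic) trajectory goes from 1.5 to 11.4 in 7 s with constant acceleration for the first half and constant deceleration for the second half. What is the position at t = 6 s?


Symmetric rest-to-rest: each phase covers (pf-p0)/2 in time T/2. 0.5*a*(T/2)^2 = (pf-p0)/2 => a = 4*(pf-p0)/T^2
a = 4*(11.4-1.5)/7^2 = 0.8082
t = 6 is in the deceleration phase (t > T/2).
p = pf - 0.5*a*(T-t)^2 = 11.4 - 0.5*0.8082*1^2
= 10.9959


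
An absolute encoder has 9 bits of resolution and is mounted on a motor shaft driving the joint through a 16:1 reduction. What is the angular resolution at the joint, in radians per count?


counts = 2^9 = 512
effective counts at joint = 512 * 16 = 8192
resolution = 2*pi / 8192
= 7.6699e-04 rad/count


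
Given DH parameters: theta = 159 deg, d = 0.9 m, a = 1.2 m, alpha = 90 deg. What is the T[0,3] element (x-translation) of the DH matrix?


T[0,3] = a * cos(theta)
= 1.2 * cos(159 deg)
= 1.2 * -0.9336
= -1.1203


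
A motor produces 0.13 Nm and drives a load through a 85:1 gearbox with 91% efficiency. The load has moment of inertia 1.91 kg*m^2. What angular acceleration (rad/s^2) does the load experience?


tau_out = tau_motor * N * eta
= 0.13 * 85 * 0.91 = 10.0555 Nm
alpha = tau_out / I = 10.0555 / 1.91
= 5.2647 rad/s^2


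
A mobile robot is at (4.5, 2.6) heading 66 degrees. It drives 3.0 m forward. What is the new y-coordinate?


y_new = y0 + d*sin(theta)
= 2.6 + 3.0*sin(66)
= 2.6 + 2.7406
= 5.3406


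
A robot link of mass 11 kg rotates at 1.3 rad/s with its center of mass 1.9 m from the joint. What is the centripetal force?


F = m * omega^2 * r
= 11 * 1.3^2 * 1.9
= 11 * 1.69 * 1.9
= 35.321 N


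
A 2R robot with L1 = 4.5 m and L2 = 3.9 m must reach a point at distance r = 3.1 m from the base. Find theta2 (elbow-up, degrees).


cos(theta2) = (r^2 - L1^2 - L2^2) / (2*L1*L2)
cos(theta2) = (9.61 - 20.25 - 15.21) / 35.1
cos(theta2) = -0.736467
theta2 = 137.4313 degrees


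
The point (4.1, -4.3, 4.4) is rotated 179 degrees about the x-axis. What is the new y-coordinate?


Rotation about x-axis: y' = y*cos(theta) - z*sin(theta)
= -4.3 * -0.9998 - 4.4 * 0.0175
= 4.2226


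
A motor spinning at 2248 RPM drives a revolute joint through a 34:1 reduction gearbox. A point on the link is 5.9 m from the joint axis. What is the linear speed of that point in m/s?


omega_motor = 2248 * 2*pi/60 = 235.41 rad/s
omega_joint = omega_motor / 34 = 6.9238 rad/s
v = omega_joint * r = 6.9238 * 5.9
= 40.8506 m/s


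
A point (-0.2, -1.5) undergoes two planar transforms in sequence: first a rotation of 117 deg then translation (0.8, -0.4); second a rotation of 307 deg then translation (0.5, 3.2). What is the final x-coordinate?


After transform 1:
x1 = cos(117)*-0.2 - sin(117)*-1.5 + 0.8 = 2.2273
y1 = sin(117)*-0.2 + cos(117)*-1.5 + -0.4 = 0.1028
After transform 2:
x2 = cos(307)*2.2273 - sin(307)*0.1028 + 0.5
= 1.9225


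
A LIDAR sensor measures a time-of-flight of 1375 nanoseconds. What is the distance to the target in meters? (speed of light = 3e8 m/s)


tof = 1375 ns = 1.375e-06 s
dist = c * tof / 2
= 3e8 * 1.375e-06 / 2
= 206.25 m


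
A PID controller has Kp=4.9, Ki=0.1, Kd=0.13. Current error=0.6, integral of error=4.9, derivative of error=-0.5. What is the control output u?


u = Kp*e + Ki*int(e) + Kd*de/dt
= 4.9*0.6 + 0.1*4.9 + 0.13*(-0.5)
= 2.94 + 0.49 + -0.065
= 3.365


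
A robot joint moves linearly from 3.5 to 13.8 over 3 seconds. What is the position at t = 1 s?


s = t/T = 1/3 = 0.3333
p(t) = p0 + (pf-p0)*s
= 3.5 + (13.8 - 3.5) * 0.3333
= 6.9333


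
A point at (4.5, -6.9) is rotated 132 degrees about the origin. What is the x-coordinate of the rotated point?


x' = x*cos(theta) - y*sin(theta)
cos(132 deg) = -0.6691, sin(132 deg) = 0.7431
x' = 4.5 * -0.6691 - -6.9 * 0.7431
= -3.0111 - -5.1277
= 2.1166


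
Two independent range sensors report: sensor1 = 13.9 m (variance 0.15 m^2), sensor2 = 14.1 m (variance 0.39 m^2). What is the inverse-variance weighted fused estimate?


w1 = (1/var1) / (1/var1 + 1/var2)
   = 6.6667 / (6.6667 + 2.5641) = 0.7222
w2 = 1 - w1 = 0.2778
fused = w1*s1 + w2*s2 = 10.0389 + 3.9167
= 13.9556 m


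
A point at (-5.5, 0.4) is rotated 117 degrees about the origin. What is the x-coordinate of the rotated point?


x' = x*cos(theta) - y*sin(theta)
cos(117 deg) = -0.454, sin(117 deg) = 0.891
x' = -5.5 * -0.454 - 0.4 * 0.891
= 2.4969 - 0.3564
= 2.1405


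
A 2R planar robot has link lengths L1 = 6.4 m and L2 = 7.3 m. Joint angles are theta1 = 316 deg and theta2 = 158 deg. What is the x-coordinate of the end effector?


Convert angles to radians: theta1 = 5.5152, theta2 = 2.7576
x = L1*cos(theta1) + L2*cos(theta1+theta2)
x = 4.6038 + -2.9692
x = 1.6346


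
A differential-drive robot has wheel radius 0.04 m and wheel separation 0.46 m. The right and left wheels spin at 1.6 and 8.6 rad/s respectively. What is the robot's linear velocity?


vR = r*wR = 0.04*1.6 = 0.064 m/s
vL = r*wL = 0.04*8.6 = 0.344 m/s
v = (vR+vL)/2 = 0.204 m/s
omega = (vR-vL)/L = -0.6087 rad/s
linear velocity = 0.204 m/s


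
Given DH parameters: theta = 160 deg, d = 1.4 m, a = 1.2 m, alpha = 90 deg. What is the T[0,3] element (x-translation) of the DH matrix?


T[0,3] = a * cos(theta)
= 1.2 * cos(160 deg)
= 1.2 * -0.9397
= -1.1276


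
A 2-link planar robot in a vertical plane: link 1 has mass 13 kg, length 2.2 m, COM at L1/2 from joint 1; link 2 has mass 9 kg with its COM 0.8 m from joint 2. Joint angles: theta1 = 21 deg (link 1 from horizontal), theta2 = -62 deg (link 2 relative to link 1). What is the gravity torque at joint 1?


Horizontal distance from joint 1 to link-1 COM:
  x_c1 = (L1/2)*cos(t1) = 1.1 * 0.9336 = 1.0269 m
Horizontal distance from joint 1 to link-2 COM:
  x_c2 = L1*cos(t1) + Lc2*cos(t1+t2)
       = 2.2*0.9336 + 0.8*0.7547 = 2.6576 m
tau1 = m1*g*x_c1 + m2*g*x_c2
     = 13*9.81*1.0269 + 9*9.81*2.6576
     = 130.9655 + 234.6434
     = 365.6089 Nm


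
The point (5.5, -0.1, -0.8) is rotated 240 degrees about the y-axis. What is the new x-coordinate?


Rotation about y-axis: x' = x*cos(theta) + z*sin(theta)
= 5.5 * -0.5 + -0.8 * -0.866
= -2.0572


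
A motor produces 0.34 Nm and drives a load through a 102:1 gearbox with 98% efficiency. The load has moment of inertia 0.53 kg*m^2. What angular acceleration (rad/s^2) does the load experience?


tau_out = tau_motor * N * eta
= 0.34 * 102 * 0.98 = 33.9864 Nm
alpha = tau_out / I = 33.9864 / 0.53
= 64.1253 rad/s^2


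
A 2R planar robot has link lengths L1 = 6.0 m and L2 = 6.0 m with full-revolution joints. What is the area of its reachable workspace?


r_max = L1 + L2 = 12.0 m
r_min = |L1 - L2| = 0.0 m
Area = pi*(r_max^2 - r_min^2)
= pi*(144.0 - 0.0)
= pi * 144.0
= 452.3893 m^2


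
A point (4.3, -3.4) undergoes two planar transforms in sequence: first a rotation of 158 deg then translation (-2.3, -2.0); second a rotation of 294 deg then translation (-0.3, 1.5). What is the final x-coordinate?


After transform 1:
x1 = cos(158)*4.3 - sin(158)*-3.4 + -2.3 = -5.0132
y1 = sin(158)*4.3 + cos(158)*-3.4 + -2.0 = 2.7632
After transform 2:
x2 = cos(294)*-5.0132 - sin(294)*2.7632 + -0.3
= 0.1853


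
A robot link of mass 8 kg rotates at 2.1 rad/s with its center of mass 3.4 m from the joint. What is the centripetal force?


F = m * omega^2 * r
= 8 * 2.1^2 * 3.4
= 8 * 4.41 * 3.4
= 119.952 N


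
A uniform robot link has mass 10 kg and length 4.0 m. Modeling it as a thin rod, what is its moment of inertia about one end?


I = (1/3) * m * L^2
= (1/3) * 10 * 4.0^2
= 0.333333 * 10 * 16.0
= 53.3333 kg*m^2


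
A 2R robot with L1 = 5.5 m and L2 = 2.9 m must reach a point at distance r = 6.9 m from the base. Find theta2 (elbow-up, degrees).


cos(theta2) = (r^2 - L1^2 - L2^2) / (2*L1*L2)
cos(theta2) = (47.61 - 30.25 - 8.41) / 31.9
cos(theta2) = 0.280564
theta2 = 73.7061 degrees


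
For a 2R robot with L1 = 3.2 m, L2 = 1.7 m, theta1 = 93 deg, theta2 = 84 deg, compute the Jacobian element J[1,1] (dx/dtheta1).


J[1,1] = -L1*sin(t1) - L2*sin(t1+t2)
= -3.2*sin(93) - 1.7*sin(177)
= -3.2846


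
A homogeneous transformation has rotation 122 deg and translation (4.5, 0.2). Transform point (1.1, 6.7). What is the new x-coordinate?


x' = cos(theta)*px - sin(theta)*py + tx
= -0.5299*1.1 - 0.848*6.7 + 4.5
= -1.7648


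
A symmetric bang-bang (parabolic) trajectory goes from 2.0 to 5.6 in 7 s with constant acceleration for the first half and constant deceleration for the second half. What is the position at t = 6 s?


Symmetric rest-to-rest: each phase covers (pf-p0)/2 in time T/2. 0.5*a*(T/2)^2 = (pf-p0)/2 => a = 4*(pf-p0)/T^2
a = 4*(5.6-2.0)/7^2 = 0.2939
t = 6 is in the deceleration phase (t > T/2).
p = pf - 0.5*a*(T-t)^2 = 5.6 - 0.5*0.2939*1^2
= 5.4531


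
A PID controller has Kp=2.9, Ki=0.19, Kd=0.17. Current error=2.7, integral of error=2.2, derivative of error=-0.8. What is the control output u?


u = Kp*e + Ki*int(e) + Kd*de/dt
= 2.9*2.7 + 0.19*2.2 + 0.17*(-0.8)
= 7.83 + 0.418 + -0.136
= 8.112


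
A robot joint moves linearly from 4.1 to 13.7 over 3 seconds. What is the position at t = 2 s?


s = t/T = 2/3 = 0.6667
p(t) = p0 + (pf-p0)*s
= 4.1 + (13.7 - 4.1) * 0.6667
= 10.5


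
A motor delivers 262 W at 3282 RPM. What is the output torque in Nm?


omega = 3282 * 2*pi/60 = 343.6902 rad/s
tau = P / omega = 262 / 343.6902
= 0.7623 Nm


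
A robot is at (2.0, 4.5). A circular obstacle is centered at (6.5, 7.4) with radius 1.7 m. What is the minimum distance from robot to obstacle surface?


center_dist = sqrt((2.0-6.5)^2 + (4.5-7.4)^2)
= sqrt(20.25 + 8.41)
= 5.3535
min_dist = center_dist - radius = 5.3535 - 1.7 = 3.6535 m


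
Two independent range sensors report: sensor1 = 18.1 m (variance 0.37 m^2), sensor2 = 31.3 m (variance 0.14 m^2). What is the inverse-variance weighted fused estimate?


w1 = (1/var1) / (1/var1 + 1/var2)
   = 2.7027 / (2.7027 + 7.1429) = 0.2745
w2 = 1 - w1 = 0.7255
fused = w1*s1 + w2*s2 = 4.9686 + 22.7078
= 27.6765 m
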